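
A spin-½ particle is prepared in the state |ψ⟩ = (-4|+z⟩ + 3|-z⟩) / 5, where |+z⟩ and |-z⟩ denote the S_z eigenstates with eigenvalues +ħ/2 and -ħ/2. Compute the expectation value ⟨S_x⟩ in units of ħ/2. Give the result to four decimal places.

-0.9600

⟨σ_x⟩ = 2 Re(a* b)/(|a|²+|b|²) with a = -4, b = 3.
a* b = -12, so ⟨σ_x⟩ = -24/25.
⟨S_x⟩ = (ħ/2)·⟨σ_x⟩.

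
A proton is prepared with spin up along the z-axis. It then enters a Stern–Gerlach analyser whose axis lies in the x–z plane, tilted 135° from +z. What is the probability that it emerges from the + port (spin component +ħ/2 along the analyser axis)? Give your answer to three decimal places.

For spin-½, the probability of finding spin-up along an axis at angle θ to the initial spin direction is cos²(θ/2); spin-down is sin²(θ/2).
θ = 135°, so P = cos²(67.5°) ≈ 0.146.

0.146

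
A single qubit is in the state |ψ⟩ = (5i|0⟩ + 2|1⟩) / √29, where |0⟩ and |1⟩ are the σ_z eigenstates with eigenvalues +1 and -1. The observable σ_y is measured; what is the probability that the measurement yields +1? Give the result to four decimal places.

|+y⟩ = (|0⟩ + i|1⟩)/√2, so ⟨+y|ψ⟩ = (3i) / (√2·√29).
P = |3i|² / 58 = 9/58.

0.1552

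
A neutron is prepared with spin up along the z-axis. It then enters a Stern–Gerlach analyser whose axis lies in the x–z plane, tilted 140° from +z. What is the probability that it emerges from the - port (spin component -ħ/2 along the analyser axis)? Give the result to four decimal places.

For spin-½, the probability of finding spin-up along an axis at angle θ to the initial spin direction is cos²(θ/2); spin-down is sin²(θ/2).
θ = 140°, so P = sin²(70°) ≈ 0.8830.

0.8830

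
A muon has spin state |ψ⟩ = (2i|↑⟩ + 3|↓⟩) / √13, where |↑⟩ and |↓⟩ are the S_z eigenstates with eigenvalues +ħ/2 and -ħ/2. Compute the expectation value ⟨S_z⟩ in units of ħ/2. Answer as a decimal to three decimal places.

⟨σ_z⟩ = |a|² - |b|² divided by |a|²+|b|², with a, b the |↑⟩, |↓⟩ amplitudes.
= (4 - 9)/13 = -5/13.
⟨S_z⟩ = (ħ/2)·⟨σ_z⟩.

-0.385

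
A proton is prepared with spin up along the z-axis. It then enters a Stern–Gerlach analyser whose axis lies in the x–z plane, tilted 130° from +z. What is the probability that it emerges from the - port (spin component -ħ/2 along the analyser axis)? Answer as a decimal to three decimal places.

For spin-½, the probability of finding spin-up along an axis at angle θ to the initial spin direction is cos²(θ/2); spin-down is sin²(θ/2).
θ = 130°, so P = sin²(65°) ≈ 0.821.

0.821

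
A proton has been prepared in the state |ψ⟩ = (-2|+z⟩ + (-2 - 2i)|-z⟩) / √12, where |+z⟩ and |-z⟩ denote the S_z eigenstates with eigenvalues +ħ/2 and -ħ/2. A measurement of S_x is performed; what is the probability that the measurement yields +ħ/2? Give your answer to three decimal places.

0.833

|+x⟩ = (|+z⟩ + |-z⟩)/√2, so ⟨+x|ψ⟩ = (-4 - 2i) / (√2·√12).
P = |-4 - 2i|² / 24 = 20/24.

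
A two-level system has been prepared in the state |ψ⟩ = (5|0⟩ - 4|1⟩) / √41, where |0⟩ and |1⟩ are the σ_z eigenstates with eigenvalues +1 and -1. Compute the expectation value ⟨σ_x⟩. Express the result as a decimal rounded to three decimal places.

-0.976

⟨σ_x⟩ = 2 Re(a* b)/(|a|²+|b|²) with a = 5, b = -4.
a* b = -20, so ⟨σ_x⟩ = -40/41.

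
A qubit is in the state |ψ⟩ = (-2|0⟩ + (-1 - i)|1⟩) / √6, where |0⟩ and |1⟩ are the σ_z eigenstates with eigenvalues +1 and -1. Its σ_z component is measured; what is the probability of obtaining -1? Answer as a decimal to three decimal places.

The -1 outcome corresponds to |1⟩. Its amplitude in |ψ⟩ is (-1 - i)/√6.
P = |-1 - i|² / 6 = 2/6.

0.333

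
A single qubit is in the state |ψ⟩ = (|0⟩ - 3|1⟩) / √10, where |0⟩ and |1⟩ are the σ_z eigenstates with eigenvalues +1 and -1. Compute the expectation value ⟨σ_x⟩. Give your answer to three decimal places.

⟨σ_x⟩ = 2 Re(a* b)/(|a|²+|b|²) with a = 1, b = -3.
a* b = -3, so ⟨σ_x⟩ = -6/10.

-0.600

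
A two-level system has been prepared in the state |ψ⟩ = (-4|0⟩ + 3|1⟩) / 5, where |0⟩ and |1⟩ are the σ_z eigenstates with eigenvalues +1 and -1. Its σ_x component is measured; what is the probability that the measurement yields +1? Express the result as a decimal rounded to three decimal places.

0.020

|+x⟩ = (|0⟩ + |1⟩)/√2, so ⟨+x|ψ⟩ = (-1) / (√2·5).
P = |-1|² / 50 = 1/50.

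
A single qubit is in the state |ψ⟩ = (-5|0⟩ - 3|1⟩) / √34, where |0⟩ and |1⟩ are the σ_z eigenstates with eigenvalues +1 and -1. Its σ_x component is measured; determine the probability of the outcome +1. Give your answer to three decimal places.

0.941

|+x⟩ = (|0⟩ + |1⟩)/√2, so ⟨+x|ψ⟩ = (-8) / (√2·√34).
P = |-8|² / 68 = 64/68.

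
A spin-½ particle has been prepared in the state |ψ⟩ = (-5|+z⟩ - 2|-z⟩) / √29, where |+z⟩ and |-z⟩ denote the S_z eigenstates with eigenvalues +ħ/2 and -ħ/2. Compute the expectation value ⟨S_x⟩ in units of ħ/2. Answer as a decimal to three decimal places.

⟨σ_x⟩ = 2 Re(a* b)/(|a|²+|b|²) with a = -5, b = -2.
a* b = 10, so ⟨σ_x⟩ = 20/29.
⟨S_x⟩ = (ħ/2)·⟨σ_x⟩.

0.690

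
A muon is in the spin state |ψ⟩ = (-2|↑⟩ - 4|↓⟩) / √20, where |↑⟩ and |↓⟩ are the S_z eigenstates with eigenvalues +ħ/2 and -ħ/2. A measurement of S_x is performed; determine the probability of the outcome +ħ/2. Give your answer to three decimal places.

|+x⟩ = (|↑⟩ + |↓⟩)/√2, so ⟨+x|ψ⟩ = (-6) / (√2·√20).
P = |-6|² / 40 = 36/40.

0.900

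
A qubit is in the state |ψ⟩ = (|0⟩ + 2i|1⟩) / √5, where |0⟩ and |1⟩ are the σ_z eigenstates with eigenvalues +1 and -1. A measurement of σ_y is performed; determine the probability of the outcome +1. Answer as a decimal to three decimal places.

0.900

|+y⟩ = (|0⟩ + i|1⟩)/√2, so ⟨+y|ψ⟩ = (3) / (√2·√5).
P = |3|² / 10 = 9/10.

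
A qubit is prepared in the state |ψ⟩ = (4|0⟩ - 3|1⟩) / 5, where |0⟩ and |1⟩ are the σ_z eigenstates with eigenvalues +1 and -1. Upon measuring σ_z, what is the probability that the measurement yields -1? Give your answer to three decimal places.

0.360

The -1 outcome corresponds to |1⟩. Its amplitude in |ψ⟩ is -3/5.
P = |-3|² / 25 = 9/25.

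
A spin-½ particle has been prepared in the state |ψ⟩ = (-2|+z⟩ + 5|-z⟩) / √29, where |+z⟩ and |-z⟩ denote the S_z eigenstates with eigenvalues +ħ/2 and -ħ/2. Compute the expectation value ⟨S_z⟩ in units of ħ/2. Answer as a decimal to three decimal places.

-0.724

⟨σ_z⟩ = |a|² - |b|² divided by |a|²+|b|², with a, b the |+z⟩, |-z⟩ amplitudes.
= (4 - 25)/29 = -21/29.
⟨S_z⟩ = (ħ/2)·⟨σ_z⟩.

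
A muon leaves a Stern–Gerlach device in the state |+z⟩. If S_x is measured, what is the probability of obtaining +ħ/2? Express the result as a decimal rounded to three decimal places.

In the S_z basis, |+z⟩ = |+z⟩ and |+x⟩ = (|+z⟩ + |-z⟩)/√2.
|⟨+x|+z⟩|² = 1/2.

0.500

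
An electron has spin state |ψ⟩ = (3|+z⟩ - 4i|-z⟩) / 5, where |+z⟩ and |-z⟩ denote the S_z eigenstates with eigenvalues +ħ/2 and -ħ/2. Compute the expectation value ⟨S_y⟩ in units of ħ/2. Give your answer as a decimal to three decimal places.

⟨σ_y⟩ = 2 Im(a* b)/(|a|²+|b|²) with a = 3, b = -4i.
a* b = -12i, so ⟨σ_y⟩ = -24/25.
⟨S_y⟩ = (ħ/2)·⟨σ_y⟩.

-0.960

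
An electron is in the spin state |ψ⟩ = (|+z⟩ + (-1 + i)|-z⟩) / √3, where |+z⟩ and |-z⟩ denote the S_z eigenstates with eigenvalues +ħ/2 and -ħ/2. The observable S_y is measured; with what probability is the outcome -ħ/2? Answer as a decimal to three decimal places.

0.167

|-y⟩ = (|+z⟩ - i|-z⟩)/√2, so ⟨-y|ψ⟩ = (-i) / (√2·√3).
P = |-i|² / 6 = 1/6.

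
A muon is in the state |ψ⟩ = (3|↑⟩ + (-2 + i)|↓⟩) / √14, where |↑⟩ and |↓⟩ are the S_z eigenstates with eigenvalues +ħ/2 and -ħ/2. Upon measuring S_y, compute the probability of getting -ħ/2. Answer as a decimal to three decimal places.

0.286

|-y⟩ = (|↑⟩ - i|↓⟩)/√2, so ⟨-y|ψ⟩ = (2 - 2i) / (√2·√14).
P = |2 - 2i|² / 28 = 8/28.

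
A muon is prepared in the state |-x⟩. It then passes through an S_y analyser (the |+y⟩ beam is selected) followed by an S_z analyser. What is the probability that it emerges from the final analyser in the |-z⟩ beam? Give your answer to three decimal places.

0.250

First analyser (S_y): from |-x⟩, P(|+y⟩) = 1/2.
After stage 1 the state is |+y⟩; P(|-z⟩) = |⟨-z|+y⟩|² = 1/2.
Joint probability = 1/2 × 1/2 = 0.250.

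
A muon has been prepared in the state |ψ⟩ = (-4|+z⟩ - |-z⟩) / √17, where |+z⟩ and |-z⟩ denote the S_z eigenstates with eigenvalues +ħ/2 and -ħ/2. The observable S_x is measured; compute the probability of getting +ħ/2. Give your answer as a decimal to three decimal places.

0.735

|+x⟩ = (|+z⟩ + |-z⟩)/√2, so ⟨+x|ψ⟩ = (-5) / (√2·√17).
P = |-5|² / 34 = 25/34.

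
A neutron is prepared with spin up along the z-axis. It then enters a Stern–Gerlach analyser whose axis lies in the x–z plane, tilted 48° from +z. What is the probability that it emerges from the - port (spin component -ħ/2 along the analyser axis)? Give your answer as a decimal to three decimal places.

For spin-½, the probability of finding spin-up along an axis at angle θ to the initial spin direction is cos²(θ/2); spin-down is sin²(θ/2).
θ = 48°, so P = sin²(24°) ≈ 0.165.

0.165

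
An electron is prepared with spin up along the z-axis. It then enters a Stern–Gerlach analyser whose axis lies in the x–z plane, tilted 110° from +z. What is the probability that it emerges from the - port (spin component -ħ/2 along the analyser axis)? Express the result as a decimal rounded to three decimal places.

0.671

For spin-½, the probability of finding spin-up along an axis at angle θ to the initial spin direction is cos²(θ/2); spin-down is sin²(θ/2).
θ = 110°, so P = sin²(55°) ≈ 0.671.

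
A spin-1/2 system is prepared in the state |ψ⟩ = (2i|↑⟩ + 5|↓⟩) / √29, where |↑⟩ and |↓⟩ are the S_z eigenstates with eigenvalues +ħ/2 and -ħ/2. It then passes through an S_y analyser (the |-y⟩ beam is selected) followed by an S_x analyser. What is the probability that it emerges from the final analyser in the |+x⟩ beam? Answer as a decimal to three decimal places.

0.422

First analyser (S_y): P(|-y⟩) = |⟨-y|ψ⟩|² = 49/58.
After stage 1 the state is |-y⟩; P(|+x⟩) = |⟨+x|-y⟩|² = 1/2.
Joint probability = 49/58 × 1/2 = 0.422.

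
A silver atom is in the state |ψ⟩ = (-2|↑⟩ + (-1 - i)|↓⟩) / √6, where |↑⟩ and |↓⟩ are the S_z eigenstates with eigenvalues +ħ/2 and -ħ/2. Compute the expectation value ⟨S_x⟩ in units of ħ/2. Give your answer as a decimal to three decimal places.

0.667

⟨σ_x⟩ = 2 Re(a* b)/(|a|²+|b|²) with a = -2, b = (-1 - i).
a* b = (2 + 2i), so ⟨σ_x⟩ = 4/6.
⟨S_x⟩ = (ħ/2)·⟨σ_x⟩.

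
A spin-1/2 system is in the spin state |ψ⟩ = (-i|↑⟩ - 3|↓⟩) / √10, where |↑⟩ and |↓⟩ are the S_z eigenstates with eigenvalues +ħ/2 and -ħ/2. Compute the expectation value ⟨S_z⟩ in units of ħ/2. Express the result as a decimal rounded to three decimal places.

⟨σ_z⟩ = |a|² - |b|² divided by |a|²+|b|², with a, b the |↑⟩, |↓⟩ amplitudes.
= (1 - 9)/10 = -8/10.
⟨S_z⟩ = (ħ/2)·⟨σ_z⟩.

-0.800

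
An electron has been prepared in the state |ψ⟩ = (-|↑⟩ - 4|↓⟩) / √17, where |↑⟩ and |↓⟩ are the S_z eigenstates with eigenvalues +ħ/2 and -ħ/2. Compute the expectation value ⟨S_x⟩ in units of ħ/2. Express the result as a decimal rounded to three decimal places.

⟨σ_x⟩ = 2 Re(a* b)/(|a|²+|b|²) with a = -1, b = -4.
a* b = 4, so ⟨σ_x⟩ = 8/17.
⟨S_x⟩ = (ħ/2)·⟨σ_x⟩.

0.471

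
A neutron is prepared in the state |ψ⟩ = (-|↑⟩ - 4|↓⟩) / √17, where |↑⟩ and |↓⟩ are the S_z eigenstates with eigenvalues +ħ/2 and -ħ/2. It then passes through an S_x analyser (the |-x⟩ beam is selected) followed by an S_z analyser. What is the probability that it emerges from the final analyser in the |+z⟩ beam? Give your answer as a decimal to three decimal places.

First analyser (S_x): P(|-x⟩) = |⟨-x|ψ⟩|² = 9/34.
After stage 1 the state is |-x⟩; P(|+z⟩) = |⟨+z|-x⟩|² = 1/2.
Joint probability = 9/34 × 1/2 = 0.132.

0.132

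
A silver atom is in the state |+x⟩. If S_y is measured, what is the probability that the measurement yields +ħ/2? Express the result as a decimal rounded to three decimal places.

In the S_z basis, |+x⟩ = (|↑⟩ + |↓⟩)/√2 and |+y⟩ = (|↑⟩ + i|↓⟩)/√2.
|⟨+y|+x⟩|² = 1/2.

0.500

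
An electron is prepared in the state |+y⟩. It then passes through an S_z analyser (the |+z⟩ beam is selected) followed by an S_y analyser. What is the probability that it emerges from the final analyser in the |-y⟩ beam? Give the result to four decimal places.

0.2500

First analyser (S_z): from |+y⟩, P(|+z⟩) = 1/2.
After stage 1 the state is |+z⟩; P(|-y⟩) = |⟨-y|+z⟩|² = 1/2.
Joint probability = 1/2 × 1/2 = 0.2500.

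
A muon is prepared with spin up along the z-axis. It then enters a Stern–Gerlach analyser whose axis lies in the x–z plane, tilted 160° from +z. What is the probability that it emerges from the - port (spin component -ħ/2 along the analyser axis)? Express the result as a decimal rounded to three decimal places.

For spin-½, the probability of finding spin-up along an axis at angle θ to the initial spin direction is cos²(θ/2); spin-down is sin²(θ/2).
θ = 160°, so P = sin²(80°) ≈ 0.970.

0.970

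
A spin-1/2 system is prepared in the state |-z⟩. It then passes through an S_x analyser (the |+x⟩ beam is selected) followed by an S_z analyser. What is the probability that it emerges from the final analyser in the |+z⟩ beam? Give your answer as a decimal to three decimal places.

0.250

First analyser (S_x): from |-z⟩, P(|+x⟩) = 1/2.
After stage 1 the state is |+x⟩; P(|+z⟩) = |⟨+z|+x⟩|² = 1/2.
Joint probability = 1/2 × 1/2 = 0.250.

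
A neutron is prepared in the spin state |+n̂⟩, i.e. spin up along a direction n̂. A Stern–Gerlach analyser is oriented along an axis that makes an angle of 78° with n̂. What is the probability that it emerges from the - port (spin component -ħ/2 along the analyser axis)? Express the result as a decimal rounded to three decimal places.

For spin-½, the probability of finding spin-up along an axis at angle θ to the initial spin direction is cos²(θ/2); spin-down is sin²(θ/2).
θ = 78°, so P = sin²(39°) ≈ 0.396.

0.396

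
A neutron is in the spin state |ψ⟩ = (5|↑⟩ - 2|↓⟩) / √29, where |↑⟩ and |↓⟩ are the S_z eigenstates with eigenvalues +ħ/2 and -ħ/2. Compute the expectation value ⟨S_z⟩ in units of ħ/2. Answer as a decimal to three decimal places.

0.724

⟨σ_z⟩ = |a|² - |b|² divided by |a|²+|b|², with a, b the |↑⟩, |↓⟩ amplitudes.
= (25 - 4)/29 = 21/29.
⟨S_z⟩ = (ħ/2)·⟨σ_z⟩.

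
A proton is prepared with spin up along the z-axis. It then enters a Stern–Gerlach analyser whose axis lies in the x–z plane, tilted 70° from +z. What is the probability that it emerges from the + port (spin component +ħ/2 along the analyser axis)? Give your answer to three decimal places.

0.671

For spin-½, the probability of finding spin-up along an axis at angle θ to the initial spin direction is cos²(θ/2); spin-down is sin²(θ/2).
θ = 70°, so P = cos²(35°) ≈ 0.671.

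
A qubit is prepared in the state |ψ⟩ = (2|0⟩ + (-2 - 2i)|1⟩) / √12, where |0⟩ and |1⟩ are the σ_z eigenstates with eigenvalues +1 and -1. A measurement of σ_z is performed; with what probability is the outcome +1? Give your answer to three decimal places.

The +1 outcome corresponds to |0⟩. Its amplitude in |ψ⟩ is 2/√12.
P = |2|² / 12 = 4/12.

0.333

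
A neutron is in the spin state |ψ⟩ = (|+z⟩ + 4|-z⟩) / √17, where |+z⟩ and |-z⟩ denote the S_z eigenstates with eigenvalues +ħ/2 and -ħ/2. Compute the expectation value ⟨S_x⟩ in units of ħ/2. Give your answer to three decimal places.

0.471

⟨σ_x⟩ = 2 Re(a* b)/(|a|²+|b|²) with a = 1, b = 4.
a* b = 4, so ⟨σ_x⟩ = 8/17.
⟨S_x⟩ = (ħ/2)·⟨σ_x⟩.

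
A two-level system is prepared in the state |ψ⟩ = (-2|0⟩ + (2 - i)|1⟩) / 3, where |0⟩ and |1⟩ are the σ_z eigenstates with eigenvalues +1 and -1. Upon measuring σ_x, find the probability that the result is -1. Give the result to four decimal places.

0.9444

|-x⟩ = (|0⟩ - |1⟩)/√2, so ⟨-x|ψ⟩ = (-4 + i) / (√2·3).
P = |-4 + i|² / 18 = 17/18.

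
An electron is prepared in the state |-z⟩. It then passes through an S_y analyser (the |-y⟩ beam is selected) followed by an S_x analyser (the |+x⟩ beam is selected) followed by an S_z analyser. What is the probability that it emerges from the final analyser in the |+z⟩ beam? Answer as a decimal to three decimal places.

0.125

First analyser (S_y): from |-z⟩, P(|-y⟩) = 1/2.
After stage 1 the state is |-y⟩; P(|+x⟩) = |⟨+x|-y⟩|² = 1/2.
After stage 2 the state is |+x⟩; P(|+z⟩) = |⟨+z|+x⟩|² = 1/2.
Joint probability = 1/2 × 1/2 × 1/2 = 0.125.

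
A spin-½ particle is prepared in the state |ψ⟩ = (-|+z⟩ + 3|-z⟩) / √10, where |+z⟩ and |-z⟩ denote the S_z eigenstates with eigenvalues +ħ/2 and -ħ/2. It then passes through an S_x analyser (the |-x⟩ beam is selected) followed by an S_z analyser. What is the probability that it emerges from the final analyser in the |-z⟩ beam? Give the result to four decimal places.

First analyser (S_x): P(|-x⟩) = |⟨-x|ψ⟩|² = 16/20.
After stage 1 the state is |-x⟩; P(|-z⟩) = |⟨-z|-x⟩|² = 1/2.
Joint probability = 16/20 × 1/2 = 0.4000.

0.4000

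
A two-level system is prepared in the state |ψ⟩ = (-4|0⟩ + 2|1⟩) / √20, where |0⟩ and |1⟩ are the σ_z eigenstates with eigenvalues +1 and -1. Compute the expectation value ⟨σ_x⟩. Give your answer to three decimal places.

-0.800

⟨σ_x⟩ = 2 Re(a* b)/(|a|²+|b|²) with a = -4, b = 2.
a* b = -8, so ⟨σ_x⟩ = -16/20.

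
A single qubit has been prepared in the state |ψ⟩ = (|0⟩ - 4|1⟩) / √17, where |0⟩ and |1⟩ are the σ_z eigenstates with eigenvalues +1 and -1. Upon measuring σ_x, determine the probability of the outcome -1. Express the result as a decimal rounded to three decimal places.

0.735

|-x⟩ = (|0⟩ - |1⟩)/√2, so ⟨-x|ψ⟩ = (5) / (√2·√17).
P = |5|² / 34 = 25/34.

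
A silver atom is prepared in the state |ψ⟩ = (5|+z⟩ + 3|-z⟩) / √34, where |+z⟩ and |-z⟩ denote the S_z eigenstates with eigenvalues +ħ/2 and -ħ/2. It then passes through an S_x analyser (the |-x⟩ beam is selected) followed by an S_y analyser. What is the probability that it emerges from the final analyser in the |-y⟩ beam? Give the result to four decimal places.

First analyser (S_x): P(|-x⟩) = |⟨-x|ψ⟩|² = 4/68.
After stage 1 the state is |-x⟩; P(|-y⟩) = |⟨-y|-x⟩|² = 1/2.
Joint probability = 4/68 × 1/2 = 0.0294.

0.0294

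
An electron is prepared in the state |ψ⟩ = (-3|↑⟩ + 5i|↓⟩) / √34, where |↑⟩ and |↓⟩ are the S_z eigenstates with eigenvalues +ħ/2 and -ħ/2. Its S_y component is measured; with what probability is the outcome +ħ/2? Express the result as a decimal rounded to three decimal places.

0.059

|+y⟩ = (|↑⟩ + i|↓⟩)/√2, so ⟨+y|ψ⟩ = (2) / (√2·√34).
P = |2|² / 68 = 4/68.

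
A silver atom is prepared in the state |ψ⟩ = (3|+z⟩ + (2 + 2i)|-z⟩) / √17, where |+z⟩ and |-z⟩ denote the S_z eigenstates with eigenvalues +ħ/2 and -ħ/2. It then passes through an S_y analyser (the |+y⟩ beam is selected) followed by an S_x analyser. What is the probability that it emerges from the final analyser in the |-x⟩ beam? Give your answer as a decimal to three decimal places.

0.426

First analyser (S_y): P(|+y⟩) = |⟨+y|ψ⟩|² = 29/34.
After stage 1 the state is |+y⟩; P(|-x⟩) = |⟨-x|+y⟩|² = 1/2.
Joint probability = 29/34 × 1/2 = 0.426.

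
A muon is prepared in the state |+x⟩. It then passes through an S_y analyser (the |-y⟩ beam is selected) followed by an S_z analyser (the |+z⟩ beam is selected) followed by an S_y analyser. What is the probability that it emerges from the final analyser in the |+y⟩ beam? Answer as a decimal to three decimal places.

0.125

First analyser (S_y): from |+x⟩, P(|-y⟩) = 1/2.
After stage 1 the state is |-y⟩; P(|+z⟩) = |⟨+z|-y⟩|² = 1/2.
After stage 2 the state is |+z⟩; P(|+y⟩) = |⟨+y|+z⟩|² = 1/2.
Joint probability = 1/2 × 1/2 × 1/2 = 0.125.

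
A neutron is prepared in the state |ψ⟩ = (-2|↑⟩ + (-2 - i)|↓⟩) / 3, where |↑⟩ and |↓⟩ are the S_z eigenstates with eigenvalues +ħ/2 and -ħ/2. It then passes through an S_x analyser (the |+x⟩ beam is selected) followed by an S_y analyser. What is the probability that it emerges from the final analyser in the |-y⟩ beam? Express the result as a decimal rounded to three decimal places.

First analyser (S_x): P(|+x⟩) = |⟨+x|ψ⟩|² = 17/18.
After stage 1 the state is |+x⟩; P(|-y⟩) = |⟨-y|+x⟩|² = 1/2.
Joint probability = 17/18 × 1/2 = 0.472.

0.472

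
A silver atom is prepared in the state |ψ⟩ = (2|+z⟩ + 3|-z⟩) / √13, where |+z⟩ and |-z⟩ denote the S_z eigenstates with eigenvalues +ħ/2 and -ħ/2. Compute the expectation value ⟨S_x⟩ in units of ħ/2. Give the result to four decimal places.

0.9231

⟨σ_x⟩ = 2 Re(a* b)/(|a|²+|b|²) with a = 2, b = 3.
a* b = 6, so ⟨σ_x⟩ = 12/13.
⟨S_x⟩ = (ħ/2)·⟨σ_x⟩.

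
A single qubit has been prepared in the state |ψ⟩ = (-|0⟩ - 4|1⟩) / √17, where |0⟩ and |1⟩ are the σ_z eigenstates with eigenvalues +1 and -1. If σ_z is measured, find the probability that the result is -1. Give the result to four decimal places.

0.9412

The -1 outcome corresponds to |1⟩. Its amplitude in |ψ⟩ is -4/√17.
P = |-4|² / 17 = 16/17.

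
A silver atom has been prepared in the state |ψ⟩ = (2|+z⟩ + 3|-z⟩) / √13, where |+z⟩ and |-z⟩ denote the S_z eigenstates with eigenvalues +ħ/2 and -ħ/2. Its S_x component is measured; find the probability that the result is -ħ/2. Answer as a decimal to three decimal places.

0.038

|-x⟩ = (|+z⟩ - |-z⟩)/√2, so ⟨-x|ψ⟩ = (-1) / (√2·√13).
P = |-1|² / 26 = 1/26.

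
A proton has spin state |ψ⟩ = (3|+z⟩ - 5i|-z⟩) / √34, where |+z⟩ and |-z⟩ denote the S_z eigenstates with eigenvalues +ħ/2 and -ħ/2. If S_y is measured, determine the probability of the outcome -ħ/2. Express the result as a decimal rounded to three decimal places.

|-y⟩ = (|+z⟩ - i|-z⟩)/√2, so ⟨-y|ψ⟩ = (8) / (√2·√34).
P = |8|² / 68 = 64/68.

0.941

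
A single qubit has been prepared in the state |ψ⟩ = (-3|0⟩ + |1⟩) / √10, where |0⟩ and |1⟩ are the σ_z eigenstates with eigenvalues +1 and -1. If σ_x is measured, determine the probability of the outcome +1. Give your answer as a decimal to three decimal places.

0.200

|+x⟩ = (|0⟩ + |1⟩)/√2, so ⟨+x|ψ⟩ = (-2) / (√2·√10).
P = |-2|² / 20 = 4/20.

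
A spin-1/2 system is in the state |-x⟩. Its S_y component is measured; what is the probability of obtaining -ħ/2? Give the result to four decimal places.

0.5000

In the S_z basis, |-x⟩ = (|+z⟩ - |-z⟩)/√2 and |-y⟩ = (|+z⟩ - i|-z⟩)/√2.
|⟨-y|-x⟩|² = 1/2.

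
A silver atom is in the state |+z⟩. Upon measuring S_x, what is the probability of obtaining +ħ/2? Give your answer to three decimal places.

In the S_z basis, |+z⟩ = |↑⟩ and |+x⟩ = (|↑⟩ + |↓⟩)/√2.
|⟨+x|+z⟩|² = 1/2.

0.500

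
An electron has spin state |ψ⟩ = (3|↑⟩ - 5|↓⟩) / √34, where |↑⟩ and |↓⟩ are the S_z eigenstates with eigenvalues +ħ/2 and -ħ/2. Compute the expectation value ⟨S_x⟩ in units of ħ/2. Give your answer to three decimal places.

-0.882

⟨σ_x⟩ = 2 Re(a* b)/(|a|²+|b|²) with a = 3, b = -5.
a* b = -15, so ⟨σ_x⟩ = -30/34.
⟨S_x⟩ = (ħ/2)·⟨σ_x⟩.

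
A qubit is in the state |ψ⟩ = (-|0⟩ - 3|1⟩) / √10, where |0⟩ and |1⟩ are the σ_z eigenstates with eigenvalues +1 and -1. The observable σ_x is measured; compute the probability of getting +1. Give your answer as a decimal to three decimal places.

|+x⟩ = (|0⟩ + |1⟩)/√2, so ⟨+x|ψ⟩ = (-4) / (√2·√10).
P = |-4|² / 20 = 16/20.

0.800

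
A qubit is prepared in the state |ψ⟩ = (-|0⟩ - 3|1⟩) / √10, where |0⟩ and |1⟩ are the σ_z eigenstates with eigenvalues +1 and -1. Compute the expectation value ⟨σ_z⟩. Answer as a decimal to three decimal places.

⟨σ_z⟩ = |a|² - |b|² divided by |a|²+|b|², with a, b the |0⟩, |1⟩ amplitudes.
= (1 - 9)/10 = -8/10.

-0.800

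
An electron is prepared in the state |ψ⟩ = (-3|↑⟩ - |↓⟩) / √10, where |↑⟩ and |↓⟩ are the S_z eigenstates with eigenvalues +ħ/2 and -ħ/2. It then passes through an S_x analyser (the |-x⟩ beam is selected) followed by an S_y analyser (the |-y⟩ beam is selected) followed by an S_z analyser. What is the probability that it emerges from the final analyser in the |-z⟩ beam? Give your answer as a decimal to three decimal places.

0.050

First analyser (S_x): P(|-x⟩) = |⟨-x|ψ⟩|² = 4/20.
After stage 1 the state is |-x⟩; P(|-y⟩) = |⟨-y|-x⟩|² = 1/2.
After stage 2 the state is |-y⟩; P(|-z⟩) = |⟨-z|-y⟩|² = 1/2.
Joint probability = 4/20 × 1/2 × 1/2 = 0.050.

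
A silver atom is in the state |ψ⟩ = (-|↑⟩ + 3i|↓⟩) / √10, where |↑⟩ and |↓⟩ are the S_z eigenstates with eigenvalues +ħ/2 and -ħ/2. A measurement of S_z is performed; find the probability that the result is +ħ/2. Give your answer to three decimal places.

0.100

The +ħ/2 outcome corresponds to |↑⟩. Its amplitude in |ψ⟩ is -1/√10.
P = |-1|² / 10 = 1/10.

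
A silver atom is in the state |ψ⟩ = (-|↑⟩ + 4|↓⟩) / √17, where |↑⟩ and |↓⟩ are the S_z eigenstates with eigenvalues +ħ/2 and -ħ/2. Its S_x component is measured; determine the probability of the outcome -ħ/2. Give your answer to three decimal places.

|-x⟩ = (|↑⟩ - |↓⟩)/√2, so ⟨-x|ψ⟩ = (-5) / (√2·√17).
P = |-5|² / 34 = 25/34.

0.735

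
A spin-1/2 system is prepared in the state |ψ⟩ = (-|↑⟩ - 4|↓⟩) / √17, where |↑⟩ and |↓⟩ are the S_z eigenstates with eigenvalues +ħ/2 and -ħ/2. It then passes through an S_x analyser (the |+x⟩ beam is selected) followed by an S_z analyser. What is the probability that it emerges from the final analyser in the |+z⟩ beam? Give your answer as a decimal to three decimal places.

0.368

First analyser (S_x): P(|+x⟩) = |⟨+x|ψ⟩|² = 25/34.
After stage 1 the state is |+x⟩; P(|+z⟩) = |⟨+z|+x⟩|² = 1/2.
Joint probability = 25/34 × 1/2 = 0.368.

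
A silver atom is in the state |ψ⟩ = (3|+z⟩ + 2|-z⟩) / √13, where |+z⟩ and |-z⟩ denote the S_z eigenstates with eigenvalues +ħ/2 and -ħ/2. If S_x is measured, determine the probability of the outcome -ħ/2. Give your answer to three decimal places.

0.038

|-x⟩ = (|+z⟩ - |-z⟩)/√2, so ⟨-x|ψ⟩ = (1) / (√2·√13).
P = |1|² / 26 = 1/26.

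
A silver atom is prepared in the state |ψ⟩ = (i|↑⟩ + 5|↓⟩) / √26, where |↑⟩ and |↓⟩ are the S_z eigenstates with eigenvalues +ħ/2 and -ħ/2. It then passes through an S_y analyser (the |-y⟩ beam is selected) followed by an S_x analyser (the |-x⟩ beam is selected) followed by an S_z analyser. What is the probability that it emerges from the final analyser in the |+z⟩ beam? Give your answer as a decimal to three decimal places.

0.173

First analyser (S_y): P(|-y⟩) = |⟨-y|ψ⟩|² = 36/52.
After stage 1 the state is |-y⟩; P(|-x⟩) = |⟨-x|-y⟩|² = 1/2.
After stage 2 the state is |-x⟩; P(|+z⟩) = |⟨+z|-x⟩|² = 1/2.
Joint probability = 36/52 × 1/2 × 1/2 = 0.173.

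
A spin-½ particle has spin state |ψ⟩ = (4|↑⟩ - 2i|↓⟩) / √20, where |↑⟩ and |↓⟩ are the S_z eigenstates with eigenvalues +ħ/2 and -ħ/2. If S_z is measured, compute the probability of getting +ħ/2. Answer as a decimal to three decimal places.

0.800

The +ħ/2 outcome corresponds to |↑⟩. Its amplitude in |ψ⟩ is 4/√20.
P = |4|² / 20 = 16/20.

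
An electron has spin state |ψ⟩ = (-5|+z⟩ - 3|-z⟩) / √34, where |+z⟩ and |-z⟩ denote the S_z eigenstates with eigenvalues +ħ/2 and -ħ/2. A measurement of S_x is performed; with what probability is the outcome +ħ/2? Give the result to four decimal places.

|+x⟩ = (|+z⟩ + |-z⟩)/√2, so ⟨+x|ψ⟩ = (-8) / (√2·√34).
P = |-8|² / 68 = 64/68.

0.9412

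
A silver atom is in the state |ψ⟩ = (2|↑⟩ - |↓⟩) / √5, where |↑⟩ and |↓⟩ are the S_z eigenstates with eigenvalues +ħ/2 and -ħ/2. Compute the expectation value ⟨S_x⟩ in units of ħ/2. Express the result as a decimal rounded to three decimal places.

-0.800

⟨σ_x⟩ = 2 Re(a* b)/(|a|²+|b|²) with a = 2, b = -1.
a* b = -2, so ⟨σ_x⟩ = -4/5.
⟨S_x⟩ = (ħ/2)·⟨σ_x⟩.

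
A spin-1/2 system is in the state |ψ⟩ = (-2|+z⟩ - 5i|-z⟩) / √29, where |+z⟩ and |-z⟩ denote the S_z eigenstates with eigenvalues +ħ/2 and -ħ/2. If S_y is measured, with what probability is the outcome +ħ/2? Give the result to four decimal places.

|+y⟩ = (|+z⟩ + i|-z⟩)/√2, so ⟨+y|ψ⟩ = (-7) / (√2·√29).
P = |-7|² / 58 = 49/58.

0.8448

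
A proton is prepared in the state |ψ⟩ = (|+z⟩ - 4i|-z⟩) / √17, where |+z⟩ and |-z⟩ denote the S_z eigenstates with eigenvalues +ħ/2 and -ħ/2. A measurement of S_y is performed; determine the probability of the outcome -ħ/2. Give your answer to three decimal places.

0.735

|-y⟩ = (|+z⟩ - i|-z⟩)/√2, so ⟨-y|ψ⟩ = (5) / (√2·√17).
P = |5|² / 34 = 25/34.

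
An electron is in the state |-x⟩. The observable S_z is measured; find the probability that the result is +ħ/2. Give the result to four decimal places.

0.5000

In the S_z basis, |-x⟩ = (|+z⟩ - |-z⟩)/√2 and |+z⟩ = |+z⟩.
|⟨+z|-x⟩|² = 1/2.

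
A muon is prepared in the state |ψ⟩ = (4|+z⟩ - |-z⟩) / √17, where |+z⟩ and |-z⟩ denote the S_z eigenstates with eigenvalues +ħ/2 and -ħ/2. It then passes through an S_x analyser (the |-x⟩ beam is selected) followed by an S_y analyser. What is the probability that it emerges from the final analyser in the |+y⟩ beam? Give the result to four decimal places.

0.3676

First analyser (S_x): P(|-x⟩) = |⟨-x|ψ⟩|² = 25/34.
After stage 1 the state is |-x⟩; P(|+y⟩) = |⟨+y|-x⟩|² = 1/2.
Joint probability = 25/34 × 1/2 = 0.3676.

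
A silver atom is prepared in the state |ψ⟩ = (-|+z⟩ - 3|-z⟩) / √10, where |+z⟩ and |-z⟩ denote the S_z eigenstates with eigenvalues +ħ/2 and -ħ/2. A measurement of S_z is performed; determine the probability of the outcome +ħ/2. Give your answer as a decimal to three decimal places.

The +ħ/2 outcome corresponds to |+z⟩. Its amplitude in |ψ⟩ is -1/√10.
P = |-1|² / 10 = 1/10.

0.100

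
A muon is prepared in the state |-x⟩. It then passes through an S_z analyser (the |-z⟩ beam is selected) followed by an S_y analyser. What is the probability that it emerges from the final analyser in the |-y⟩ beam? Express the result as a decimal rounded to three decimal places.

0.250

First analyser (S_z): from |-x⟩, P(|-z⟩) = 1/2.
After stage 1 the state is |-z⟩; P(|-y⟩) = |⟨-y|-z⟩|² = 1/2.
Joint probability = 1/2 × 1/2 = 0.250.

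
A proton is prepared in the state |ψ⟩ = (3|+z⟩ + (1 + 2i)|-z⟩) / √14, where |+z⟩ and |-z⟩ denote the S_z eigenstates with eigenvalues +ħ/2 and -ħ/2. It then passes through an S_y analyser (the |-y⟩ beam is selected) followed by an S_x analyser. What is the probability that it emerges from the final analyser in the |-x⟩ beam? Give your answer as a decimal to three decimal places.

First analyser (S_y): P(|-y⟩) = |⟨-y|ψ⟩|² = 2/28.
After stage 1 the state is |-y⟩; P(|-x⟩) = |⟨-x|-y⟩|² = 1/2.
Joint probability = 2/28 × 1/2 = 0.036.

0.036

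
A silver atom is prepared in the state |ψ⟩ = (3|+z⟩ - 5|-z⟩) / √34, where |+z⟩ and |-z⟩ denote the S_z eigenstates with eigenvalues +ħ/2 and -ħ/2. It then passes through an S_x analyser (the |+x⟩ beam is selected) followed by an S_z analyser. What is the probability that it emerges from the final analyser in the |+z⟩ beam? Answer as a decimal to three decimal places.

First analyser (S_x): P(|+x⟩) = |⟨+x|ψ⟩|² = 4/68.
After stage 1 the state is |+x⟩; P(|+z⟩) = |⟨+z|+x⟩|² = 1/2.
Joint probability = 4/68 × 1/2 = 0.029.

0.029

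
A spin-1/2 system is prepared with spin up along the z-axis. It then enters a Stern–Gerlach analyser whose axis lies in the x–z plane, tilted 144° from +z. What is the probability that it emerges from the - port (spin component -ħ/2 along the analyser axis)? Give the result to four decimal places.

0.9045

For spin-½, the probability of finding spin-up along an axis at angle θ to the initial spin direction is cos²(θ/2); spin-down is sin²(θ/2).
θ = 144°, so P = sin²(72°) ≈ 0.9045.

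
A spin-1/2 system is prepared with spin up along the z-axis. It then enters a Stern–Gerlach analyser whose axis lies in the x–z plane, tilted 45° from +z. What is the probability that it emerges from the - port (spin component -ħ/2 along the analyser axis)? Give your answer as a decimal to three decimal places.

For spin-½, the probability of finding spin-up along an axis at angle θ to the initial spin direction is cos²(θ/2); spin-down is sin²(θ/2).
θ = 45°, so P = sin²(22.5°) ≈ 0.146.

0.146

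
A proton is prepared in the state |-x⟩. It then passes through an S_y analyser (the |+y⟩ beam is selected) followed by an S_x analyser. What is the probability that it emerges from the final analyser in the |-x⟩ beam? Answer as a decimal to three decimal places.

First analyser (S_y): from |-x⟩, P(|+y⟩) = 1/2.
After stage 1 the state is |+y⟩; P(|-x⟩) = |⟨-x|+y⟩|² = 1/2.
Joint probability = 1/2 × 1/2 = 0.250.

0.250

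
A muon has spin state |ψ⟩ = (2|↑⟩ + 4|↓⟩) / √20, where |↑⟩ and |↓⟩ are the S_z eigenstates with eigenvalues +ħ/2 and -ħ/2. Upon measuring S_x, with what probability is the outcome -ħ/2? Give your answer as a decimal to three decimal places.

|-x⟩ = (|↑⟩ - |↓⟩)/√2, so ⟨-x|ψ⟩ = (-2) / (√2·√20).
P = |-2|² / 40 = 4/40.

0.100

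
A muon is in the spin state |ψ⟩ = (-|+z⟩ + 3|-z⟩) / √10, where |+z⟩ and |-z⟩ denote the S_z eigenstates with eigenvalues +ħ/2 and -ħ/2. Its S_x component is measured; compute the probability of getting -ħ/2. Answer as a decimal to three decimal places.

0.800

|-x⟩ = (|+z⟩ - |-z⟩)/√2, so ⟨-x|ψ⟩ = (-4) / (√2·√10).
P = |-4|² / 20 = 16/20.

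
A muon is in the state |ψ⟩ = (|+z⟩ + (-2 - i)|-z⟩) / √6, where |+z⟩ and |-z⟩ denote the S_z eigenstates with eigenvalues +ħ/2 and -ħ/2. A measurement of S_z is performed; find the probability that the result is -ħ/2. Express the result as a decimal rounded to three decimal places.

The -ħ/2 outcome corresponds to |-z⟩. Its amplitude in |ψ⟩ is (-2 - i)/√6.
P = |-2 - i|² / 6 = 5/6.

0.833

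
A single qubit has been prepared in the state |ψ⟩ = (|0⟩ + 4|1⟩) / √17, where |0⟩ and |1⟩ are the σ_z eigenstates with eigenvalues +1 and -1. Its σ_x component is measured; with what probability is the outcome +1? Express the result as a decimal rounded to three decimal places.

|+x⟩ = (|0⟩ + |1⟩)/√2, so ⟨+x|ψ⟩ = (5) / (√2·√17).
P = |5|² / 34 = 25/34.

0.735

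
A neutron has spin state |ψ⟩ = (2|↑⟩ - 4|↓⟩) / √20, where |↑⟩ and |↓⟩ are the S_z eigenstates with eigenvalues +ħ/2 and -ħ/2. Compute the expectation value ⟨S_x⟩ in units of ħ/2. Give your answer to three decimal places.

⟨σ_x⟩ = 2 Re(a* b)/(|a|²+|b|²) with a = 2, b = -4.
a* b = -8, so ⟨σ_x⟩ = -16/20.
⟨S_x⟩ = (ħ/2)·⟨σ_x⟩.

-0.800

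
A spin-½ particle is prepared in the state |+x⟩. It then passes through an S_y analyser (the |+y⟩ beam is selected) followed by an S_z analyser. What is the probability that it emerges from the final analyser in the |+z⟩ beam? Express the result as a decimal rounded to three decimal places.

0.250

First analyser (S_y): from |+x⟩, P(|+y⟩) = 1/2.
After stage 1 the state is |+y⟩; P(|+z⟩) = |⟨+z|+y⟩|² = 1/2.
Joint probability = 1/2 × 1/2 = 0.250.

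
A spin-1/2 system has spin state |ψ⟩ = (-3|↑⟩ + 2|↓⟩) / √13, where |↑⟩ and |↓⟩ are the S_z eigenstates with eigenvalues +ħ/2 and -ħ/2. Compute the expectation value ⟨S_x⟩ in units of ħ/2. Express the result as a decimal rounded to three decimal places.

⟨σ_x⟩ = 2 Re(a* b)/(|a|²+|b|²) with a = -3, b = 2.
a* b = -6, so ⟨σ_x⟩ = -12/13.
⟨S_x⟩ = (ħ/2)·⟨σ_x⟩.

-0.923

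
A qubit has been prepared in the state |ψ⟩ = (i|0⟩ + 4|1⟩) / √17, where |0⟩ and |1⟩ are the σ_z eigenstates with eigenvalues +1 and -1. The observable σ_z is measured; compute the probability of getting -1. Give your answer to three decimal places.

The -1 outcome corresponds to |1⟩. Its amplitude in |ψ⟩ is 4/√17.
P = |4|² / 17 = 16/17.

0.941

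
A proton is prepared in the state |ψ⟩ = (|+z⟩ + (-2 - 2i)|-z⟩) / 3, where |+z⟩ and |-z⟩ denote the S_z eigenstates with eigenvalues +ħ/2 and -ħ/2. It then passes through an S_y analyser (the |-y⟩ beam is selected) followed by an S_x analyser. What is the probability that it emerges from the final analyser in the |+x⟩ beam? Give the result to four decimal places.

0.3611

First analyser (S_y): P(|-y⟩) = |⟨-y|ψ⟩|² = 13/18.
After stage 1 the state is |-y⟩; P(|+x⟩) = |⟨+x|-y⟩|² = 1/2.
Joint probability = 13/18 × 1/2 = 0.3611.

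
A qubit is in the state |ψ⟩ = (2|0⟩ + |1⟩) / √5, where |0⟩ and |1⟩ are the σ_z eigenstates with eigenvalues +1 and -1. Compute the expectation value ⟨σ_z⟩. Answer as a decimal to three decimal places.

⟨σ_z⟩ = |a|² - |b|² divided by |a|²+|b|², with a, b the |0⟩, |1⟩ amplitudes.
= (4 - 1)/5 = 3/5.

0.600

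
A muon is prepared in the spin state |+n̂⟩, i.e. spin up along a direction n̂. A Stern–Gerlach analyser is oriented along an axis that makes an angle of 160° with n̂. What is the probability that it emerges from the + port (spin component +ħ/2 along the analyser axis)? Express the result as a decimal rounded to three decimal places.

For spin-½, the probability of finding spin-up along an axis at angle θ to the initial spin direction is cos²(θ/2); spin-down is sin²(θ/2).
θ = 160°, so P = cos²(80°) ≈ 0.030.

0.030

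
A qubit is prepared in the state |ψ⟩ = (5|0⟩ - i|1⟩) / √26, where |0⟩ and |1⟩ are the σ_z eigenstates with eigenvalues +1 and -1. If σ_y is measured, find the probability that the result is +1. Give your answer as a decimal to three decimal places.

0.308

|+y⟩ = (|0⟩ + i|1⟩)/√2, so ⟨+y|ψ⟩ = (4) / (√2·√26).
P = |4|² / 52 = 16/52.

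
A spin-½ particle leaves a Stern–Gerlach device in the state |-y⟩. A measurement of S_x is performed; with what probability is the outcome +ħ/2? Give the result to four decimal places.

In the S_z basis, |-y⟩ = (|+z⟩ - i|-z⟩)/√2 and |+x⟩ = (|+z⟩ + |-z⟩)/√2.
|⟨+x|-y⟩|² = 1/2.

0.5000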